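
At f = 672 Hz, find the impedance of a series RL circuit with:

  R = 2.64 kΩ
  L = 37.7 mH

Step 1 — Angular frequency: ω = 2π·f = 2π·672 = 4222 rad/s.
Step 2 — Component impedances:
  R: Z = R = 2640 Ω
  L: Z = jωL = j·4222·0.0377 = 0 + j159.2 Ω
Step 3 — Series combination: Z_total = R + L = 2640 + j159.2 Ω = 2645∠3.5° Ω.

Z = 2640 + j159.2 Ω = 2645∠3.5° Ω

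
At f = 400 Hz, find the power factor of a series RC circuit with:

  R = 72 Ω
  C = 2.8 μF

Step 1 — Angular frequency: ω = 2π·f = 2π·400 = 2513 rad/s.
Step 2 — Component impedances:
  R: Z = R = 72 Ω
  C: Z = 1/(jωC) = -j/(ω·C) = 0 - j142.1 Ω
Step 3 — Series combination: Z_total = R + C = 72 - j142.1 Ω = 159.3∠-63.1° Ω.
Step 4 — Power factor: PF = cos(φ) = Re(Z)/|Z| = 72/159.3 = 0.452.
Step 5 — Type: Im(Z) = -142.1 ⇒ leading (phase φ = -63.1°).

PF = 0.452 (leading, φ = -63.1°)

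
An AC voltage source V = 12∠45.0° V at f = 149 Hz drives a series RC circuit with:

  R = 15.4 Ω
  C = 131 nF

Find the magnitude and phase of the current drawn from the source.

Step 1 — Angular frequency: ω = 2π·f = 2π·149 = 936.2 rad/s.
Step 2 — Component impedances:
  R: Z = R = 15.4 Ω
  C: Z = 1/(jωC) = -j/(ω·C) = 0 - j8154 Ω
Step 3 — Series combination: Z_total = R + C = 15.4 - j8154 Ω = 8154∠-89.9° Ω.
Step 4 — Source phasor: V = 12∠45.0° V = 8.485 + j8.485 V.
Step 5 — Ohm's law: I = V / Z_total = (8.485 + j8.485) / (15.4 - j8154) = -0.001039 + j0.001043 A.
Step 6 — Convert to polar: |I| = 0.001472 A, ∠I = 134.9°.

I = 0.001472∠134.9° A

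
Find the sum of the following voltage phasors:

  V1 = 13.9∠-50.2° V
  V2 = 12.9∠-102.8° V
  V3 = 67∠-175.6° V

Step 1 — Convert each phasor to rectangular form:
  V1 = 13.9·(cos(-50.2°) + j·sin(-50.2°)) = 8.898 - j10.68 V
  V2 = 12.9·(cos(-102.8°) + j·sin(-102.8°)) = -2.858 - j12.58 V
  V3 = 67·(cos(-175.6°) + j·sin(-175.6°)) = -66.8 - j5.14 V
Step 2 — Sum components: V_total = -60.76 - j28.4 V.
Step 3 — Convert to polar: |V_total| = 67.07 V, ∠V_total = -155.0°.

V_total = 67.07∠-155.0° V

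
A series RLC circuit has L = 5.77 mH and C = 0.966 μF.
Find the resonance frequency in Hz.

Step 1 — Resonance condition Im(Z)=0 gives ω₀ = 1/√(LC).
Step 2 — ω₀ = 1/√(0.00577·9.66e-07) = 1.339e+04 rad/s.
Step 3 — f₀ = ω₀/(2π) = 2132 Hz.

f₀ = 2132 Hz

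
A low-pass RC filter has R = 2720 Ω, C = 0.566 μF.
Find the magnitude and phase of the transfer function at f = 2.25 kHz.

Step 1 — Angular frequency: ω = 2π·2250 = 1.414e+04 rad/s.
Step 2 — Transfer function: H(jω) = 1/(1 + jωRC).
Step 3 — Denominator: 1 + jωRC = 1 + j·1.414e+04·2720·5.66e-07 = 1 + j21.76.
Step 4 — H = 0.002107 - j0.04585.
Step 5 — Magnitude: |H| = 0.0459 (-26.8 dB); phase: φ = -87.4°.

|H| = 0.0459 (-26.8 dB), φ = -87.4°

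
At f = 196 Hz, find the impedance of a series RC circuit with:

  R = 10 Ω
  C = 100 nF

Step 1 — Angular frequency: ω = 2π·f = 2π·196 = 1232 rad/s.
Step 2 — Component impedances:
  R: Z = R = 10 Ω
  C: Z = 1/(jωC) = -j/(ω·C) = 0 - j8120 Ω
Step 3 — Series combination: Z_total = R + C = 10 - j8120 Ω = 8120∠-89.9° Ω.

Z = 10 - j8120 Ω = 8120∠-89.9° Ω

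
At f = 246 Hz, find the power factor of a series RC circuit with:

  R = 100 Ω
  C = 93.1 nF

Step 1 — Angular frequency: ω = 2π·f = 2π·246 = 1546 rad/s.
Step 2 — Component impedances:
  R: Z = R = 100 Ω
  C: Z = 1/(jωC) = -j/(ω·C) = 0 - j6949 Ω
Step 3 — Series combination: Z_total = R + C = 100 - j6949 Ω = 6950∠-89.2° Ω.
Step 4 — Power factor: PF = cos(φ) = Re(Z)/|Z| = 100/6950 = 0.01439.
Step 5 — Type: Im(Z) = -6949 ⇒ leading (phase φ = -89.2°).

PF = 0.01439 (leading, φ = -89.2°)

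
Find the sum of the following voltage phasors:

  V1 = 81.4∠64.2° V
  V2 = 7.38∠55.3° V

Step 1 — Convert each phasor to rectangular form:
  V1 = 81.4·(cos(64.2°) + j·sin(64.2°)) = 35.43 + j73.29 V
  V2 = 7.38·(cos(55.3°) + j·sin(55.3°)) = 4.201 + j6.067 V
Step 2 — Sum components: V_total = 39.63 + j79.35 V.
Step 3 — Convert to polar: |V_total| = 88.7 V, ∠V_total = 63.5°.

V_total = 88.7∠63.5° V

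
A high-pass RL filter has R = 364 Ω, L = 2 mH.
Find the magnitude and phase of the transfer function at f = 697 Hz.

Step 1 — Angular frequency: ω = 2π·697 = 4379 rad/s.
Step 2 — Transfer function: H(jω) = jωL/(R + jωL).
Step 3 — Numerator jωL = j·8.759; denominator R + jωL = 364 + j8.759.
Step 4 — H = 0.0005787 + j0.02405.
Step 5 — Magnitude: |H| = 0.02406 (-32.4 dB); phase: φ = 88.6°.

|H| = 0.02406 (-32.4 dB), φ = 88.6°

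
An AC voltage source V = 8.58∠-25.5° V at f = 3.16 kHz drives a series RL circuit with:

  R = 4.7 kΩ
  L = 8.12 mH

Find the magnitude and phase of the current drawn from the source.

Step 1 — Angular frequency: ω = 2π·f = 2π·3160 = 1.985e+04 rad/s.
Step 2 — Component impedances:
  R: Z = R = 4700 Ω
  L: Z = jωL = j·1.985e+04·0.00812 = 0 + j161.2 Ω
Step 3 — Series combination: Z_total = R + L = 4700 + j161.2 Ω = 4703∠2.0° Ω.
Step 4 — Source phasor: V = 8.58∠-25.5° V = 7.744 - j3.694 V.
Step 5 — Ohm's law: I = V / Z_total = (7.744 - j3.694) / (4700 + j161.2) = 0.001619 - j0.0008414 A.
Step 6 — Convert to polar: |I| = 0.001824 A, ∠I = -27.5°.

I = 0.001824∠-27.5° A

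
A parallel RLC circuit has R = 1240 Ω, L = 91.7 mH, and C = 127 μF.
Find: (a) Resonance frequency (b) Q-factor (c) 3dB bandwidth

Step 1 — Resonance: ω₀ = 1/√(LC) = 1/√(0.0917·0.000127) = 293 rad/s.
Step 2 — f₀ = ω₀/(2π) = 46.64 Hz.
Step 3 — Parallel Q: Q = R/(ω₀L) = 1240/(293·0.0917) = 46.15.
Step 4 — Bandwidth: Δω = ω₀/Q = 6.35 rad/s; BW = Δω/(2π) = 1.011 Hz.

(a) f₀ = 46.64 Hz  (b) Q = 46.15  (c) BW = 1.011 Hz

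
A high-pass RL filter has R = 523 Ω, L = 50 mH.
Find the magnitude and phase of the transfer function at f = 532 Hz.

Step 1 — Angular frequency: ω = 2π·532 = 3343 rad/s.
Step 2 — Transfer function: H(jω) = jωL/(R + jωL).
Step 3 — Numerator jωL = j·167.1; denominator R + jωL = 523 + j167.1.
Step 4 — H = 0.09266 + j0.29.
Step 5 — Magnitude: |H| = 0.3044 (-10.3 dB); phase: φ = 72.3°.

|H| = 0.3044 (-10.3 dB), φ = 72.3°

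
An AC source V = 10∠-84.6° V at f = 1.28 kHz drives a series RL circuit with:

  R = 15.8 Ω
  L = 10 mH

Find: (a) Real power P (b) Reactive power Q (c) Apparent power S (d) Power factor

Step 1 — Angular frequency: ω = 2π·f = 2π·1280 = 8042 rad/s.
Step 2 — Component impedances:
  R: Z = R = 15.8 Ω
  L: Z = jωL = j·8042·0.01 = 0 + j80.42 Ω
Step 3 — Series combination: Z_total = R + L = 15.8 + j80.42 Ω = 81.96∠78.9° Ω.
Step 4 — Source phasor: V = 10∠-84.6° V = 0.9411 - j9.956 V.
Step 5 — Current: I = V / Z = -0.117 - j0.03468 A = 0.122∠-163.5° A.
Step 6 — Complex power: S = V·I* = 0.2352 + j1.197 VA.
Step 7 — Real power: P = Re(S) = 0.2352 W.
Step 8 — Reactive power: Q = Im(S) = 1.197 VAR.
Step 9 — Apparent power: |S| = 1.22 VA.
Step 10 — Power factor: PF = P/|S| = 0.1928 (lagging).

(a) P = 0.2352 W  (b) Q = 1.197 VAR  (c) S = 1.22 VA  (d) PF = 0.1928 (lagging)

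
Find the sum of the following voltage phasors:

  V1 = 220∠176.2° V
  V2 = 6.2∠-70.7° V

Step 1 — Convert each phasor to rectangular form:
  V1 = 220·(cos(176.2°) + j·sin(176.2°)) = -219.5 + j14.58 V
  V2 = 6.2·(cos(-70.7°) + j·sin(-70.7°)) = 2.049 - j5.852 V
Step 2 — Sum components: V_total = -217.5 + j8.729 V.
Step 3 — Convert to polar: |V_total| = 217.6 V, ∠V_total = 177.7°.

V_total = 217.6∠177.7° V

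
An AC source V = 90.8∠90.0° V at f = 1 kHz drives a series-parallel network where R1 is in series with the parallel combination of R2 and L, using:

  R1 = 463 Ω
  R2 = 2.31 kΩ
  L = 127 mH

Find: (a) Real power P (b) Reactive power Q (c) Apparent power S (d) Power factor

Step 1 — Angular frequency: ω = 2π·f = 2π·1000 = 6283 rad/s.
Step 2 — Component impedances:
  R1: Z = R = 463 Ω
  R2: Z = R = 2310 Ω
  L: Z = jωL = j·6283·0.127 = 0 + j798 Ω
Step 3 — Parallel branch: R2 || L = 1/(1/R2 + 1/L) = 246.3 + j712.9 Ω.
Step 4 — Series with R1: Z_total = R1 + (R2 || L) = 709.3 + j712.9 Ω = 1006∠45.1° Ω.
Step 5 — Source phasor: V = 90.8∠90.0° V = 0 + j90.8 V.
Step 6 — Current: I = V / Z = 0.06401 + j0.06368 A = 0.09029∠44.9° A.
Step 7 — Complex power: S = V·I* = 5.782 + j5.812 VA.
Step 8 — Real power: P = Re(S) = 5.782 W.
Step 9 — Reactive power: Q = Im(S) = 5.812 VAR.
Step 10 — Apparent power: |S| = 8.199 VA.
Step 11 — Power factor: PF = P/|S| = 0.7053 (lagging).

(a) P = 5.782 W  (b) Q = 5.812 VAR  (c) S = 8.199 VA  (d) PF = 0.7053 (lagging)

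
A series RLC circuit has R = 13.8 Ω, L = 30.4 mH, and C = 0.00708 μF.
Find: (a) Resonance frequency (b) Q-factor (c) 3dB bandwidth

Step 1 — Resonance condition Im(Z)=0 gives ω₀ = 1/√(LC).
Step 2 — ω₀ = 1/√(0.0304·7.08e-09) = 6.816e+04 rad/s.
Step 3 — f₀ = ω₀/(2π) = 1.085e+04 Hz.
Step 4 — Series Q: Q = ω₀L/R = 6.816e+04·0.0304/13.8 = 150.2.
Step 5 — 3dB bandwidth: Δω = ω₀/Q = 453.9 rad/s; BW = Δω/(2π) = 72.25 Hz.

(a) f₀ = 1.085e+04 Hz  (b) Q = 150.2  (c) BW = 72.25 Hz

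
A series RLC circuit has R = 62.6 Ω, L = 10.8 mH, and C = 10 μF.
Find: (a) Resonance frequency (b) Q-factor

Step 1 — Resonance condition Im(Z)=0 gives ω₀ = 1/√(LC).
Step 2 — ω₀ = 1/√(0.0108·1e-05) = 3043 rad/s.
Step 3 — f₀ = ω₀/(2π) = 484.3 Hz.
Step 4 — Series Q: Q = ω₀L/R = 3043·0.0108/62.6 = 0.525.

(a) f₀ = 484.3 Hz  (b) Q = 0.525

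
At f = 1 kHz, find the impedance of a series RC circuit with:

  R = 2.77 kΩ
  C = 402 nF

Step 1 — Angular frequency: ω = 2π·f = 2π·1000 = 6283 rad/s.
Step 2 — Component impedances:
  R: Z = R = 2770 Ω
  C: Z = 1/(jωC) = -j/(ω·C) = 0 - j395.9 Ω
Step 3 — Series combination: Z_total = R + C = 2770 - j395.9 Ω = 2798∠-8.1° Ω.

Z = 2770 - j395.9 Ω = 2798∠-8.1° Ω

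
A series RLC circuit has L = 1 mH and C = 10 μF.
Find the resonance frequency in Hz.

Step 1 — Resonance condition Im(Z)=0 gives ω₀ = 1/√(LC).
Step 2 — ω₀ = 1/√(0.001·1e-05) = 1e+04 rad/s.
Step 3 — f₀ = ω₀/(2π) = 1592 Hz.

f₀ = 1592 Hz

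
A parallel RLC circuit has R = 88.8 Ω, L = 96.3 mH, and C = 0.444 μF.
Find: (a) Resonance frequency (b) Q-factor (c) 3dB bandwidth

Step 1 — Resonance: ω₀ = 1/√(LC) = 1/√(0.0963·4.44e-07) = 4836 rad/s.
Step 2 — f₀ = ω₀/(2π) = 769.7 Hz.
Step 3 — Parallel Q: Q = R/(ω₀L) = 88.8/(4836·0.0963) = 0.1907.
Step 4 — Bandwidth: Δω = ω₀/Q = 2.536e+04 rad/s; BW = Δω/(2π) = 4037 Hz.

(a) f₀ = 769.7 Hz  (b) Q = 0.1907  (c) BW = 4037 Hz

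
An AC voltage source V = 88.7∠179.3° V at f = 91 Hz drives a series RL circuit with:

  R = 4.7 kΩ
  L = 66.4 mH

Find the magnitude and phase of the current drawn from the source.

Step 1 — Angular frequency: ω = 2π·f = 2π·91 = 571.8 rad/s.
Step 2 — Component impedances:
  R: Z = R = 4700 Ω
  L: Z = jωL = j·571.8·0.0664 = 0 + j37.97 Ω
Step 3 — Series combination: Z_total = R + L = 4700 + j37.97 Ω = 4700∠0.5° Ω.
Step 4 — Source phasor: V = 88.7∠179.3° V = -88.69 + j1.084 V.
Step 5 — Ohm's law: I = V / Z_total = (-88.69 + j1.084) / (4700 + j37.97) = -0.01887 + j0.000383 A.
Step 6 — Convert to polar: |I| = 0.01887 A, ∠I = 178.8°.

I = 0.01887∠178.8° A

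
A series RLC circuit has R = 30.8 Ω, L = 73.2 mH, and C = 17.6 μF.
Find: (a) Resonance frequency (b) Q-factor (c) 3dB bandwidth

Step 1 — Resonance condition Im(Z)=0 gives ω₀ = 1/√(LC).
Step 2 — ω₀ = 1/√(0.0732·1.76e-05) = 881 rad/s.
Step 3 — f₀ = ω₀/(2π) = 140.2 Hz.
Step 4 — Series Q: Q = ω₀L/R = 881·0.0732/30.8 = 2.094.
Step 5 — 3dB bandwidth: Δω = ω₀/Q = 420.8 rad/s; BW = Δω/(2π) = 66.97 Hz.

(a) f₀ = 140.2 Hz  (b) Q = 2.094  (c) BW = 66.97 Hz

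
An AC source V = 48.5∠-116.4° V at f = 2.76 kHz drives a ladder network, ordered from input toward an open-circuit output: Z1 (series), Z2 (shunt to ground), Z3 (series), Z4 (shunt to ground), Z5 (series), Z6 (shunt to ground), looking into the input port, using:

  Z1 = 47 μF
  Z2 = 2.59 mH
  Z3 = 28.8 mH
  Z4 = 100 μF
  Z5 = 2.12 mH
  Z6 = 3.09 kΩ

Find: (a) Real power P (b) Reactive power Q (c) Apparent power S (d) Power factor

Step 1 — Angular frequency: ω = 2π·f = 2π·2760 = 1.734e+04 rad/s.
Step 2 — Component impedances:
  Z1: Z = 1/(jωC) = -j/(ω·C) = 0 - j1.227 Ω
  Z2: Z = jωL = j·1.734e+04·0.00259 = 0 + j44.91 Ω
  Z3: Z = jωL = j·1.734e+04·0.0288 = 0 + j499.4 Ω
  Z4: Z = 1/(jωC) = -j/(ω·C) = 0 - j0.5766 Ω
  Z5: Z = jωL = j·1.734e+04·0.00212 = 0 + j36.76 Ω
  Z6: Z = R = 3090 Ω
Step 3 — Ladder network (open output): work backward from the far end, alternating series and parallel combinations. Z_in = 7.341e-07 + j39.98 Ω = 39.98∠90.0° Ω.
Step 4 — Source phasor: V = 48.5∠-116.4° V = -21.56 - j43.44 V.
Step 5 — Current: I = V / Z = -1.087 + j0.5394 A = 1.213∠153.6° A.
Step 6 — Complex power: S = V·I* = 1.08e-06 + j58.84 VA.
Step 7 — Real power: P = Re(S) = 1.08e-06 W.
Step 8 — Reactive power: Q = Im(S) = 58.84 VAR.
Step 9 — Apparent power: |S| = 58.84 VA.
Step 10 — Power factor: PF = P/|S| = 1.836e-08 (lagging).

(a) P = 1.08e-06 W  (b) Q = 58.84 VAR  (c) S = 58.84 VA  (d) PF = 1.836e-08 (lagging)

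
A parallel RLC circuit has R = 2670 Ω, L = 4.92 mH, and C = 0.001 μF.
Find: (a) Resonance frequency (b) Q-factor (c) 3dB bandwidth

Step 1 — Resonance: ω₀ = 1/√(LC) = 1/√(0.00492·1e-09) = 4.508e+05 rad/s.
Step 2 — f₀ = ω₀/(2π) = 7.175e+04 Hz.
Step 3 — Parallel Q: Q = R/(ω₀L) = 2670/(4.508e+05·0.00492) = 1.204.
Step 4 — Bandwidth: Δω = ω₀/Q = 3.745e+05 rad/s; BW = Δω/(2π) = 5.961e+04 Hz.

(a) f₀ = 7.175e+04 Hz  (b) Q = 1.204  (c) BW = 5.961e+04 Hz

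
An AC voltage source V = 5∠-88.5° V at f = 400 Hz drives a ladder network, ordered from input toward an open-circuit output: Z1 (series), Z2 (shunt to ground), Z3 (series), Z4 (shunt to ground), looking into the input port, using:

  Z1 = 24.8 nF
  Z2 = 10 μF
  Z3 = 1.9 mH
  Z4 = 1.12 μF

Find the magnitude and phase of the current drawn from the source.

Step 1 — Angular frequency: ω = 2π·f = 2π·400 = 2513 rad/s.
Step 2 — Component impedances:
  Z1: Z = 1/(jωC) = -j/(ω·C) = 0 - j1.604e+04 Ω
  Z2: Z = 1/(jωC) = -j/(ω·C) = 0 - j39.79 Ω
  Z3: Z = jωL = j·2513·0.0019 = 0 + j4.775 Ω
  Z4: Z = 1/(jωC) = -j/(ω·C) = 0 - j355.3 Ω
Step 3 — Ladder network (open output): work backward from the far end, alternating series and parallel combinations. Z_in = 0 - j1.608e+04 Ω = 1.608e+04∠-90.0° Ω.
Step 4 — Source phasor: V = 5∠-88.5° V = 0.1309 - j4.998 V.
Step 5 — Ohm's law: I = V / Z_total = (0.1309 - j4.998) / (0 - j1.608e+04) = 0.0003108 + j8.14e-06 A.
Step 6 — Convert to polar: |I| = 0.000311 A, ∠I = 1.5°.

I = 0.000311∠1.5° A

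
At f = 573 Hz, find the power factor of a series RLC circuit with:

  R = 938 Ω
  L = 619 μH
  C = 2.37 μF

Step 1 — Angular frequency: ω = 2π·f = 2π·573 = 3600 rad/s.
Step 2 — Component impedances:
  R: Z = R = 938 Ω
  L: Z = jωL = j·3600·0.000619 = 0 + j2.229 Ω
  C: Z = 1/(jωC) = -j/(ω·C) = 0 - j117.2 Ω
Step 3 — Series combination: Z_total = R + L + C = 938 - j115 Ω = 945∠-7.0° Ω.
Step 4 — Power factor: PF = cos(φ) = Re(Z)/|Z| = 938/945 = 0.9926.
Step 5 — Type: Im(Z) = -115 ⇒ leading (phase φ = -7.0°).

PF = 0.9926 (leading, φ = -7.0°)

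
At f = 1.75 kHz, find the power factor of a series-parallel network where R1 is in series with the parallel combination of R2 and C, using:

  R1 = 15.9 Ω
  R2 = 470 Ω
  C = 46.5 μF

Step 1 — Angular frequency: ω = 2π·f = 2π·1750 = 1.1e+04 rad/s.
Step 2 — Component impedances:
  R1: Z = R = 15.9 Ω
  R2: Z = R = 470 Ω
  C: Z = 1/(jωC) = -j/(ω·C) = 0 - j1.956 Ω
Step 3 — Parallel branch: R2 || C = 1/(1/R2 + 1/C) = 0.008139 - j1.956 Ω.
Step 4 — Series with R1: Z_total = R1 + (R2 || C) = 15.91 - j1.956 Ω = 16.03∠-7.0° Ω.
Step 5 — Power factor: PF = cos(φ) = Re(Z)/|Z| = 15.91/16.03 = 0.9925.
Step 6 — Type: Im(Z) = -1.956 ⇒ leading (phase φ = -7.0°).

PF = 0.9925 (leading, φ = -7.0°)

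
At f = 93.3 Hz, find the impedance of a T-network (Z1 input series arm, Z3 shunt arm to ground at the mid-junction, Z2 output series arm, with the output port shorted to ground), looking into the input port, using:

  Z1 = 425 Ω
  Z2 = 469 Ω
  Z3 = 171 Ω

Step 1 — Angular frequency: ω = 2π·f = 2π·93.3 = 586.2 rad/s.
Step 2 — Component impedances:
  Z1: Z = R = 425 Ω
  Z2: Z = R = 469 Ω
  Z3: Z = R = 171 Ω
Step 3 — With the output port shorted to ground, the output series arm Z2 runs from the junction to ground; the shunt arm Z3 also runs from the junction to ground. They appear in parallel: Z3 || Z2 = 125.3 Ω.
Step 4 — Series with input arm Z1: Z_in = Z1 + (Z3 || Z2) = 550.3 Ω = 550.3∠0.0° Ω.

Z = 550.3 Ω = 550.3∠0.0° Ω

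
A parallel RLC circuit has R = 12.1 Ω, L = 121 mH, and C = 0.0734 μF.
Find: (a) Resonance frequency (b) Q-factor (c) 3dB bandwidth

Step 1 — Resonance: ω₀ = 1/√(LC) = 1/√(0.121·7.34e-08) = 1.061e+04 rad/s.
Step 2 — f₀ = ω₀/(2π) = 1689 Hz.
Step 3 — Parallel Q: Q = R/(ω₀L) = 12.1/(1.061e+04·0.121) = 0.009424.
Step 4 — Bandwidth: Δω = ω₀/Q = 1.126e+06 rad/s; BW = Δω/(2π) = 1.792e+05 Hz.

(a) f₀ = 1689 Hz  (b) Q = 0.009424  (c) BW = 1.792e+05 Hz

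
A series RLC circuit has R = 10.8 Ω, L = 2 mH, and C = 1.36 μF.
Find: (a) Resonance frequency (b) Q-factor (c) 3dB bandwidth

Step 1 — Resonance: ω₀ = 1/√(LC) = 1/√(0.002·1.36e-06) = 1.917e+04 rad/s.
Step 2 — f₀ = ω₀/(2π) = 3052 Hz.
Step 3 — Series Q: Q = ω₀L/R = 1.917e+04·0.002/10.8 = 3.551.
Step 4 — Bandwidth: Δω = ω₀/Q = 5400 rad/s; BW = Δω/(2π) = 859.4 Hz.

(a) f₀ = 3052 Hz  (b) Q = 3.551  (c) BW = 859.4 Hz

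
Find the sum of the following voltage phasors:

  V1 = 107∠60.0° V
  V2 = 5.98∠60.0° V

Step 1 — Convert each phasor to rectangular form:
  V1 = 107·(cos(60.0°) + j·sin(60.0°)) = 53.5 + j92.66 V
  V2 = 5.98·(cos(60.0°) + j·sin(60.0°)) = 2.99 + j5.179 V
Step 2 — Sum components: V_total = 56.49 + j97.84 V.
Step 3 — Convert to polar: |V_total| = 113 V, ∠V_total = 60.0°.

V_total = 113∠60.0° V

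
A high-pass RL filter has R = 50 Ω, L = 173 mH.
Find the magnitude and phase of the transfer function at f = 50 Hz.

Step 1 — Angular frequency: ω = 2π·50 = 314.2 rad/s.
Step 2 — Transfer function: H(jω) = jωL/(R + jωL).
Step 3 — Numerator jωL = j·54.35; denominator R + jωL = 50 + j54.35.
Step 4 — H = 0.5416 + j0.4983.
Step 5 — Magnitude: |H| = 0.7359 (-2.7 dB); phase: φ = 42.6°.

|H| = 0.7359 (-2.7 dB), φ = 42.6°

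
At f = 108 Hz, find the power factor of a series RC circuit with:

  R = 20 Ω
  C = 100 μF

Step 1 — Angular frequency: ω = 2π·f = 2π·108 = 678.6 rad/s.
Step 2 — Component impedances:
  R: Z = R = 20 Ω
  C: Z = 1/(jωC) = -j/(ω·C) = 0 - j14.74 Ω
Step 3 — Series combination: Z_total = R + C = 20 - j14.74 Ω = 24.84∠-36.4° Ω.
Step 4 — Power factor: PF = cos(φ) = Re(Z)/|Z| = 20/24.843 = 0.8051.
Step 5 — Type: Im(Z) = -14.74 ⇒ leading (phase φ = -36.4°).

PF = 0.8051 (leading, φ = -36.4°)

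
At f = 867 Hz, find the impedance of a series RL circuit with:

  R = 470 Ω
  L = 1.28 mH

Step 1 — Angular frequency: ω = 2π·f = 2π·867 = 5448 rad/s.
Step 2 — Component impedances:
  R: Z = R = 470 Ω
  L: Z = jωL = j·5448·0.00128 = 0 + j6.973 Ω
Step 3 — Series combination: Z_total = R + L = 470 + j6.973 Ω = 470.1∠0.8° Ω.

Z = 470 + j6.973 Ω = 470.1∠0.8° Ω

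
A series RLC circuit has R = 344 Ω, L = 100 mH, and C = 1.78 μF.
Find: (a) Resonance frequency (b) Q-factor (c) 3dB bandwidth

Step 1 — Resonance condition Im(Z)=0 gives ω₀ = 1/√(LC).
Step 2 — ω₀ = 1/√(0.1·1.78e-06) = 2370 rad/s.
Step 3 — f₀ = ω₀/(2π) = 377.2 Hz.
Step 4 — Series Q: Q = ω₀L/R = 2370·0.1/344 = 0.689.
Step 5 — 3dB bandwidth: Δω = ω₀/Q = 3440 rad/s; BW = Δω/(2π) = 547.5 Hz.

(a) f₀ = 377.2 Hz  (b) Q = 0.689  (c) BW = 547.5 Hz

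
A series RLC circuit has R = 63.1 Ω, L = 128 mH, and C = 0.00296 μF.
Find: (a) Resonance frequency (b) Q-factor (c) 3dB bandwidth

Step 1 — Resonance: ω₀ = 1/√(LC) = 1/√(0.128·2.96e-09) = 5.137e+04 rad/s.
Step 2 — f₀ = ω₀/(2π) = 8177 Hz.
Step 3 — Series Q: Q = ω₀L/R = 5.137e+04·0.128/63.1 = 104.2.
Step 4 — Bandwidth: Δω = ω₀/Q = 493 rad/s; BW = Δω/(2π) = 78.46 Hz.

(a) f₀ = 8177 Hz  (b) Q = 104.2  (c) BW = 78.46 Hz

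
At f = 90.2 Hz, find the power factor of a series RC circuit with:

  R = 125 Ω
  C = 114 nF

Step 1 — Angular frequency: ω = 2π·f = 2π·90.2 = 566.7 rad/s.
Step 2 — Component impedances:
  R: Z = R = 125 Ω
  C: Z = 1/(jωC) = -j/(ω·C) = 0 - j1.548e+04 Ω
Step 3 — Series combination: Z_total = R + C = 125 - j1.548e+04 Ω = 1.548e+04∠-89.5° Ω.
Step 4 — Power factor: PF = cos(φ) = Re(Z)/|Z| = 125/15478 = 0.008076.
Step 5 — Type: Im(Z) = -1.548e+04 ⇒ leading (phase φ = -89.5°).

PF = 0.008076 (leading, φ = -89.5°)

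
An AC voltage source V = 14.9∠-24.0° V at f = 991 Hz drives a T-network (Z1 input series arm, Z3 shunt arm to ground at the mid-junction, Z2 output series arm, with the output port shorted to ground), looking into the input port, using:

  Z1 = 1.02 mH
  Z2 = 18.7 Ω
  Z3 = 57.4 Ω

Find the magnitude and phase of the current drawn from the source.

Step 1 — Angular frequency: ω = 2π·f = 2π·991 = 6227 rad/s.
Step 2 — Component impedances:
  Z1: Z = jωL = j·6227·0.00102 = 0 + j6.351 Ω
  Z2: Z = R = 18.7 Ω
  Z3: Z = R = 57.4 Ω
Step 3 — With the output port shorted to ground, the output series arm Z2 runs from the junction to ground; the shunt arm Z3 also runs from the junction to ground. They appear in parallel: Z3 || Z2 = 14.1 Ω.
Step 4 — Series with input arm Z1: Z_in = Z1 + (Z3 || Z2) = 14.1 + j6.351 Ω = 15.47∠24.2° Ω.
Step 5 — Source phasor: V = 14.9∠-24.0° V = 13.61 - j6.06 V.
Step 6 — Ohm's law: I = V / Z_total = (13.61 - j6.06) / (14.1 + j6.351) = 0.6415 - j0.7185 A.
Step 7 — Convert to polar: |I| = 0.9632 A, ∠I = -48.2°.

I = 0.9632∠-48.2° A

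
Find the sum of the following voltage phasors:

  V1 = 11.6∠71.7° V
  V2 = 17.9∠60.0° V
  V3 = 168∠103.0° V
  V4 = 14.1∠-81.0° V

Step 1 — Convert each phasor to rectangular form:
  V1 = 11.6·(cos(71.7°) + j·sin(71.7°)) = 3.642 + j11.01 V
  V2 = 17.9·(cos(60.0°) + j·sin(60.0°)) = 8.95 + j15.5 V
  V3 = 168·(cos(103.0°) + j·sin(103.0°)) = -37.79 + j163.7 V
  V4 = 14.1·(cos(-81.0°) + j·sin(-81.0°)) = 2.206 - j13.93 V
Step 2 — Sum components: V_total = -22.99 + j176.3 V.
Step 3 — Convert to polar: |V_total| = 177.8 V, ∠V_total = 97.4°.

V_total = 177.8∠97.4° V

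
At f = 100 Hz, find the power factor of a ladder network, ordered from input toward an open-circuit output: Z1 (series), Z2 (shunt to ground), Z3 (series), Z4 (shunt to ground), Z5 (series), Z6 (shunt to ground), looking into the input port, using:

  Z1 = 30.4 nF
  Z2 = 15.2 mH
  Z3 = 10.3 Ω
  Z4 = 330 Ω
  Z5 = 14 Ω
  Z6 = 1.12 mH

Step 1 — Angular frequency: ω = 2π·f = 2π·100 = 628.3 rad/s.
Step 2 — Component impedances:
  Z1: Z = 1/(jωC) = -j/(ω·C) = 0 - j5.235e+04 Ω
  Z2: Z = jωL = j·628.3·0.0152 = 0 + j9.55 Ω
  Z3: Z = R = 10.3 Ω
  Z4: Z = R = 330 Ω
  Z5: Z = R = 14 Ω
  Z6: Z = jωL = j·628.3·0.00112 = 0 + j0.7037 Ω
Step 3 — Ladder network (open output): work backward from the far end, alternating series and parallel combinations. Z_in = 3.244 - j5.235e+04 Ω = 5.235e+04∠-90.0° Ω.
Step 4 — Power factor: PF = cos(φ) = Re(Z)/|Z| = 3.2443/52345 = 6.198e-05.
Step 5 — Type: Im(Z) = -5.235e+04 ⇒ leading (phase φ = -90.0°).

PF = 6.198e-05 (leading, φ = -90.0°)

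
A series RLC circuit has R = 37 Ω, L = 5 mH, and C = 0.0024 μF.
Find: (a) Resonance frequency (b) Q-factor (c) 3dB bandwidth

Step 1 — Resonance: ω₀ = 1/√(LC) = 1/√(0.005·2.4e-09) = 2.887e+05 rad/s.
Step 2 — f₀ = ω₀/(2π) = 4.594e+04 Hz.
Step 3 — Series Q: Q = ω₀L/R = 2.887e+05·0.005/37 = 39.01.
Step 4 — Bandwidth: Δω = ω₀/Q = 7400 rad/s; BW = Δω/(2π) = 1178 Hz.

(a) f₀ = 4.594e+04 Hz  (b) Q = 39.01  (c) BW = 1178 Hz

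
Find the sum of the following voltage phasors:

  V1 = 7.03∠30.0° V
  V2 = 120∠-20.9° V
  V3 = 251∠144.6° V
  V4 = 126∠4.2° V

Step 1 — Convert each phasor to rectangular form:
  V1 = 7.03·(cos(30.0°) + j·sin(30.0°)) = 6.088 + j3.515 V
  V2 = 120·(cos(-20.9°) + j·sin(-20.9°)) = 112.1 - j42.81 V
  V3 = 251·(cos(144.6°) + j·sin(144.6°)) = -204.6 + j145.4 V
  V4 = 126·(cos(4.2°) + j·sin(4.2°)) = 125.7 + j9.228 V
Step 2 — Sum components: V_total = 39.26 + j115.3 V.
Step 3 — Convert to polar: |V_total| = 121.8 V, ∠V_total = 71.2°.

V_total = 121.8∠71.2° V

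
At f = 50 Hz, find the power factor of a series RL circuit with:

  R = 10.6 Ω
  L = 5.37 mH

Step 1 — Angular frequency: ω = 2π·f = 2π·50 = 314.2 rad/s.
Step 2 — Component impedances:
  R: Z = R = 10.6 Ω
  L: Z = jωL = j·314.2·0.00537 = 0 + j1.687 Ω
Step 3 — Series combination: Z_total = R + L = 10.6 + j1.687 Ω = 10.73∠9.0° Ω.
Step 4 — Power factor: PF = cos(φ) = Re(Z)/|Z| = 10.6/10.733 = 0.9876.
Step 5 — Type: Im(Z) = 1.687 ⇒ lagging (phase φ = 9.0°).

PF = 0.9876 (lagging, φ = 9.0°)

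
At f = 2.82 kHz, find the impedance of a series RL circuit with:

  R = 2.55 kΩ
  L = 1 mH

Step 1 — Angular frequency: ω = 2π·f = 2π·2820 = 1.772e+04 rad/s.
Step 2 — Component impedances:
  R: Z = R = 2550 Ω
  L: Z = jωL = j·1.772e+04·0.001 = 0 + j17.72 Ω
Step 3 — Series combination: Z_total = R + L = 2550 + j17.72 Ω = 2550∠0.4° Ω.

Z = 2550 + j17.72 Ω = 2550∠0.4° Ω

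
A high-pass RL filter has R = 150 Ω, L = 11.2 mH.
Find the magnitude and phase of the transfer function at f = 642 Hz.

Step 1 — Angular frequency: ω = 2π·642 = 4034 rad/s.
Step 2 — Transfer function: H(jω) = jωL/(R + jωL).
Step 3 — Numerator jωL = j·45.18; denominator R + jωL = 150 + j45.18.
Step 4 — H = 0.08317 + j0.2761.
Step 5 — Magnitude: |H| = 0.2884 (-10.8 dB); phase: φ = 73.2°.

|H| = 0.2884 (-10.8 dB), φ = 73.2°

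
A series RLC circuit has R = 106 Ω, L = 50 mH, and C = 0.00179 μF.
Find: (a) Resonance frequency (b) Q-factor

Step 1 — Resonance condition Im(Z)=0 gives ω₀ = 1/√(LC).
Step 2 — ω₀ = 1/√(0.05·1.79e-09) = 1.057e+05 rad/s.
Step 3 — f₀ = ω₀/(2π) = 1.682e+04 Hz.
Step 4 — Series Q: Q = ω₀L/R = 1.057e+05·0.05/106 = 49.86.

(a) f₀ = 1.682e+04 Hz  (b) Q = 49.86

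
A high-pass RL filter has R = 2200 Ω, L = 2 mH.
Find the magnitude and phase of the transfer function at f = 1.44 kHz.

Step 1 — Angular frequency: ω = 2π·1440 = 9048 rad/s.
Step 2 — Transfer function: H(jω) = jωL/(R + jωL).
Step 3 — Numerator jωL = j·18.1; denominator R + jωL = 2200 + j18.1.
Step 4 — H = 6.765e-05 + j0.008225.
Step 5 — Magnitude: |H| = 0.008225 (-41.7 dB); phase: φ = 89.5°.

|H| = 0.008225 (-41.7 dB), φ = 89.5°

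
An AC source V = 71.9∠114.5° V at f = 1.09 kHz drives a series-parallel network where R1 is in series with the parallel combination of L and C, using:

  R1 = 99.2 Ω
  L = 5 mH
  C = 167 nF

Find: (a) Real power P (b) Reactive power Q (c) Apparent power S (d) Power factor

Step 1 — Angular frequency: ω = 2π·f = 2π·1090 = 6849 rad/s.
Step 2 — Component impedances:
  R1: Z = R = 99.2 Ω
  L: Z = jωL = j·6849·0.005 = 0 + j34.24 Ω
  C: Z = 1/(jωC) = -j/(ω·C) = 0 - j874.3 Ω
Step 3 — Parallel branch: L || C = 1/(1/L + 1/C) = 0 + j35.64 Ω.
Step 4 — Series with R1: Z_total = R1 + (L || C) = 99.2 + j35.64 Ω = 105.4∠19.8° Ω.
Step 5 — Source phasor: V = 71.9∠114.5° V = -29.82 + j65.43 V.
Step 6 — Current: I = V / Z = -0.05635 + j0.6798 A = 0.6821∠94.7° A.
Step 7 — Complex power: S = V·I* = 46.16 + j16.58 VA.
Step 8 — Real power: P = Re(S) = 46.16 W.
Step 9 — Reactive power: Q = Im(S) = 16.58 VAR.
Step 10 — Apparent power: |S| = 49.04 VA.
Step 11 — Power factor: PF = P/|S| = 0.9411 (lagging).

(a) P = 46.16 W  (b) Q = 16.58 VAR  (c) S = 49.04 VA  (d) PF = 0.9411 (lagging)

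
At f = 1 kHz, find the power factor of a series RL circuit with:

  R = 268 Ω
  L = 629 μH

Step 1 — Angular frequency: ω = 2π·f = 2π·1000 = 6283 rad/s.
Step 2 — Component impedances:
  R: Z = R = 268 Ω
  L: Z = jωL = j·6283·0.000629 = 0 + j3.952 Ω
Step 3 — Series combination: Z_total = R + L = 268 + j3.952 Ω = 268∠0.8° Ω.
Step 4 — Power factor: PF = cos(φ) = Re(Z)/|Z| = 268/268.03 = 0.9999.
Step 5 — Type: Im(Z) = 3.952 ⇒ lagging (phase φ = 0.8°).

PF = 0.9999 (lagging, φ = 0.8°)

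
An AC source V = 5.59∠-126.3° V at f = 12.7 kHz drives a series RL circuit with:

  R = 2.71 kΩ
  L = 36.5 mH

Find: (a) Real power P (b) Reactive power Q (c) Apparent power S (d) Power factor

Step 1 — Angular frequency: ω = 2π·f = 2π·1.27e+04 = 7.98e+04 rad/s.
Step 2 — Component impedances:
  R: Z = R = 2710 Ω
  L: Z = jωL = j·7.98e+04·0.0365 = 0 + j2913 Ω
Step 3 — Series combination: Z_total = R + L = 2710 + j2913 Ω = 3978∠47.1° Ω.
Step 4 — Source phasor: V = 5.59∠-126.3° V = -3.309 - j4.505 V.
Step 5 — Current: I = V / Z = -0.001396 - j0.0001624 A = 0.001405∠-173.4° A.
Step 6 — Complex power: S = V·I* = 0.00535 + j0.00575 VA.
Step 7 — Real power: P = Re(S) = 0.00535 W.
Step 8 — Reactive power: Q = Im(S) = 0.00575 VAR.
Step 9 — Apparent power: |S| = 0.007855 VA.
Step 10 — Power factor: PF = P/|S| = 0.6812 (lagging).

(a) P = 0.00535 W  (b) Q = 0.00575 VAR  (c) S = 0.007855 VA  (d) PF = 0.6812 (lagging)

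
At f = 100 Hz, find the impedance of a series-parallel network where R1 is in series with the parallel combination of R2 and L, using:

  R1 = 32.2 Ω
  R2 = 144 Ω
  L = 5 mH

Step 1 — Angular frequency: ω = 2π·f = 2π·100 = 628.3 rad/s.
Step 2 — Component impedances:
  R1: Z = R = 32.2 Ω
  R2: Z = R = 144 Ω
  L: Z = jωL = j·628.3·0.005 = 0 + j3.142 Ω
Step 3 — Parallel branch: R2 || L = 1/(1/R2 + 1/L) = 0.06851 + j3.14 Ω.
Step 4 — Series with R1: Z_total = R1 + (R2 || L) = 32.27 + j3.14 Ω = 32.42∠5.6° Ω.

Z = 32.27 + j3.14 Ω = 32.42∠5.6° Ω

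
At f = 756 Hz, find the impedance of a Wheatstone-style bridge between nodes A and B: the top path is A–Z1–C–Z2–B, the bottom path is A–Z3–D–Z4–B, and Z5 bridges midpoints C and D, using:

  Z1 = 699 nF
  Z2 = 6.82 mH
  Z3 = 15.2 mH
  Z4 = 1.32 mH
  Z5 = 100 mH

Step 1 — Angular frequency: ω = 2π·f = 2π·756 = 4750 rad/s.
Step 2 — Component impedances:
  Z1: Z = 1/(jωC) = -j/(ω·C) = 0 - j301.2 Ω
  Z2: Z = jωL = j·4750·0.00682 = 0 + j32.4 Ω
  Z3: Z = jωL = j·4750·0.0152 = 0 + j72.2 Ω
  Z4: Z = jωL = j·4750·0.00132 = 0 + j6.27 Ω
  Z5: Z = jωL = j·4750·0.1 = 0 + j475 Ω
Step 3 — Bridge requires nodal analysis (the Z5 bridge couples midpoints C and D, so the two paths cannot be reduced to a simple series/parallel combination). Setting node B to ground and injecting 1 A at node A, the 3-node admittance system at A, C, D solves to V_A = Z_AB = 0 + j109.9 Ω = 109.9∠90.0° Ω.

Z = 0 + j109.9 Ω = 109.9∠90.0° Ω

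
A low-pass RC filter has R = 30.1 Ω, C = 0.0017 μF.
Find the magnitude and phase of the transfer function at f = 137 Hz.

Step 1 — Angular frequency: ω = 2π·137 = 860.8 rad/s.
Step 2 — Transfer function: H(jω) = 1/(1 + jωRC).
Step 3 — Denominator: 1 + jωRC = 1 + j·860.8·30.1·1.7e-09 = 1 + j4.405e-05.
Step 4 — H = 1 - j4.405e-05.
Step 5 — Magnitude: |H| = 1 (-0.0 dB); phase: φ = -0.0°.

|H| = 1 (-0.0 dB), φ = -0.0°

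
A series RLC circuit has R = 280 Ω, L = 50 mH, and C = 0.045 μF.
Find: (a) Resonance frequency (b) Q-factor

Step 1 — Resonance condition Im(Z)=0 gives ω₀ = 1/√(LC).
Step 2 — ω₀ = 1/√(0.05·4.5e-08) = 2.108e+04 rad/s.
Step 3 — f₀ = ω₀/(2π) = 3355 Hz.
Step 4 — Series Q: Q = ω₀L/R = 2.108e+04·0.05/280 = 3.765.

(a) f₀ = 3355 Hz  (b) Q = 3.765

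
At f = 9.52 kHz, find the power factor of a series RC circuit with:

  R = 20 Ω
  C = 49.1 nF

Step 1 — Angular frequency: ω = 2π·f = 2π·9520 = 5.982e+04 rad/s.
Step 2 — Component impedances:
  R: Z = R = 20 Ω
  C: Z = 1/(jωC) = -j/(ω·C) = 0 - j340.5 Ω
Step 3 — Series combination: Z_total = R + C = 20 - j340.5 Ω = 341.1∠-86.6° Ω.
Step 4 — Power factor: PF = cos(φ) = Re(Z)/|Z| = 20/341.07 = 0.05864.
Step 5 — Type: Im(Z) = -340.5 ⇒ leading (phase φ = -86.6°).

PF = 0.05864 (leading, φ = -86.6°)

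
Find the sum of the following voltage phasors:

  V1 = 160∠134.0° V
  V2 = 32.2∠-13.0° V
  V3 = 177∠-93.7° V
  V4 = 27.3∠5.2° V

Step 1 — Convert each phasor to rectangular form:
  V1 = 160·(cos(134.0°) + j·sin(134.0°)) = -111.1 + j115.1 V
  V2 = 32.2·(cos(-13.0°) + j·sin(-13.0°)) = 31.37 - j7.243 V
  V3 = 177·(cos(-93.7°) + j·sin(-93.7°)) = -11.42 - j176.6 V
  V4 = 27.3·(cos(5.2°) + j·sin(5.2°)) = 27.19 + j2.474 V
Step 2 — Sum components: V_total = -64.01 - j66.31 V.
Step 3 — Convert to polar: |V_total| = 92.16 V, ∠V_total = -134.0°.

V_total = 92.16∠-134.0° V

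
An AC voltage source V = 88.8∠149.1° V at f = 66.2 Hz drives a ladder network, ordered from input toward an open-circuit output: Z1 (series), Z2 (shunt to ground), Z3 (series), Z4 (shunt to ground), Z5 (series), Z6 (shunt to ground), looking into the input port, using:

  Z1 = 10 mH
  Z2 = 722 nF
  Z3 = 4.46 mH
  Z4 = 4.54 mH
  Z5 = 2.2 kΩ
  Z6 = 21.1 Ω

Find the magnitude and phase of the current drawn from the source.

Step 1 — Angular frequency: ω = 2π·f = 2π·66.2 = 415.9 rad/s.
Step 2 — Component impedances:
  Z1: Z = jωL = j·415.9·0.01 = 0 + j4.159 Ω
  Z2: Z = 1/(jωC) = -j/(ω·C) = 0 - j3330 Ω
  Z3: Z = jωL = j·415.9·0.00446 = 0 + j1.855 Ω
  Z4: Z = jωL = j·415.9·0.00454 = 0 + j1.888 Ω
  Z5: Z = R = 2200 Ω
  Z6: Z = R = 21.1 Ω
Step 3 — Ladder network (open output): work backward from the far end, alternating series and parallel combinations. Z_in = 0.001609 + j7.907 Ω = 7.907∠90.0° Ω.
Step 4 — Source phasor: V = 88.8∠149.1° V = -76.2 + j45.6 V.
Step 5 — Ohm's law: I = V / Z_total = (-76.2 + j45.6) / (0.001609 + j7.907) = 5.765 + j9.637 A.
Step 6 — Convert to polar: |I| = 11.23 A, ∠I = 59.1°.

I = 11.23∠59.1° A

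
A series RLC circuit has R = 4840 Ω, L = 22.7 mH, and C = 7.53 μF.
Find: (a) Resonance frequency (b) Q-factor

Step 1 — Resonance condition Im(Z)=0 gives ω₀ = 1/√(LC).
Step 2 — ω₀ = 1/√(0.0227·7.53e-06) = 2419 rad/s.
Step 3 — f₀ = ω₀/(2π) = 385 Hz.
Step 4 — Series Q: Q = ω₀L/R = 2419·0.0227/4840 = 0.01134.

(a) f₀ = 385 Hz  (b) Q = 0.01134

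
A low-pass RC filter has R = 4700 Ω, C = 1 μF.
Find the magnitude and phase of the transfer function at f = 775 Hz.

Step 1 — Angular frequency: ω = 2π·775 = 4869 rad/s.
Step 2 — Transfer function: H(jω) = 1/(1 + jωRC).
Step 3 — Denominator: 1 + jωRC = 1 + j·4869·4700·1e-06 = 1 + j22.89.
Step 4 — H = 0.001906 - j0.04361.
Step 5 — Magnitude: |H| = 0.04365 (-27.2 dB); phase: φ = -87.5°.

|H| = 0.04365 (-27.2 dB), φ = -87.5°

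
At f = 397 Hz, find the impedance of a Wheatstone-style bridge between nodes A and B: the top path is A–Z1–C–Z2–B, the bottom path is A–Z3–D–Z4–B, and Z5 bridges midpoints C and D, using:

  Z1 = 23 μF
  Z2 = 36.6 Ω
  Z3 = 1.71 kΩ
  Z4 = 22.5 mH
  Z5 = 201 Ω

Step 1 — Angular frequency: ω = 2π·f = 2π·397 = 2494 rad/s.
Step 2 — Component impedances:
  Z1: Z = 1/(jωC) = -j/(ω·C) = 0 - j17.43 Ω
  Z2: Z = R = 36.6 Ω
  Z3: Z = R = 1710 Ω
  Z4: Z = jωL = j·2494·0.0225 = 0 + j56.12 Ω
  Z5: Z = R = 201 Ω
Step 3 — Bridge requires nodal analysis (the Z5 bridge couples midpoints C and D, so the two paths cannot be reduced to a simple series/parallel combination). Setting node B to ground and injecting 1 A at node A, the 3-node admittance system at A, C, D solves to V_A = Z_AB = 31.12 - j15.35 Ω = 34.7∠-26.3° Ω.

Z = 31.12 - j15.35 Ω = 34.7∠-26.3° Ω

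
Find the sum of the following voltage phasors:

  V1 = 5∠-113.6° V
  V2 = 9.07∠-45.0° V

Step 1 — Convert each phasor to rectangular form:
  V1 = 5·(cos(-113.6°) + j·sin(-113.6°)) = -2.002 - j4.582 V
  V2 = 9.07·(cos(-45.0°) + j·sin(-45.0°)) = 6.413 - j6.413 V
Step 2 — Sum components: V_total = 4.412 - j11 V.
Step 3 — Convert to polar: |V_total| = 11.85 V, ∠V_total = -68.1°.

V_total = 11.85∠-68.1° V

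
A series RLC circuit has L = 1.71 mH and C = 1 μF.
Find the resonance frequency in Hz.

Step 1 — Resonance condition Im(Z)=0 gives ω₀ = 1/√(LC).
Step 2 — ω₀ = 1/√(0.00171·1e-06) = 2.418e+04 rad/s.
Step 3 — f₀ = ω₀/(2π) = 3849 Hz.

f₀ = 3849 Hz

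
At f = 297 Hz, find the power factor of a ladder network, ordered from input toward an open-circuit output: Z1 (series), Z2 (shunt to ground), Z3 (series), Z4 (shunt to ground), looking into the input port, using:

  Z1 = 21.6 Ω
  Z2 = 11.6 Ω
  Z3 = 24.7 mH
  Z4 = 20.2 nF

Step 1 — Angular frequency: ω = 2π·f = 2π·297 = 1866 rad/s.
Step 2 — Component impedances:
  Z1: Z = R = 21.6 Ω
  Z2: Z = R = 11.6 Ω
  Z3: Z = jωL = j·1866·0.0247 = 0 + j46.09 Ω
  Z4: Z = 1/(jωC) = -j/(ω·C) = 0 - j2.653e+04 Ω
Step 3 — Ladder network (open output): work backward from the far end, alternating series and parallel combinations. Z_in = 33.2 - j0.005081 Ω = 33.2∠-0.0° Ω.
Step 4 — Power factor: PF = cos(φ) = Re(Z)/|Z| = 33.2/33.2 = 1.
Step 5 — Type: Im(Z) = -0.005081 ⇒ leading (phase φ = -0.0°).

PF = 1 (leading, φ = -0.0°)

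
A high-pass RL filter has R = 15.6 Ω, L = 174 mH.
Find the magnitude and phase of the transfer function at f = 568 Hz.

Step 1 — Angular frequency: ω = 2π·568 = 3569 rad/s.
Step 2 — Transfer function: H(jω) = jωL/(R + jωL).
Step 3 — Numerator jωL = j·621; denominator R + jωL = 15.6 + j621.
Step 4 — H = 0.9994 + j0.02511.
Step 5 — Magnitude: |H| = 0.9997 (-0.0 dB); phase: φ = 1.4°.

|H| = 0.9997 (-0.0 dB), φ = 1.4°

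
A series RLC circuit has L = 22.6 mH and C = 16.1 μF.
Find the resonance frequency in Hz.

Step 1 — Resonance condition Im(Z)=0 gives ω₀ = 1/√(LC).
Step 2 — ω₀ = 1/√(0.0226·1.61e-05) = 1658 rad/s.
Step 3 — f₀ = ω₀/(2π) = 263.8 Hz.

f₀ = 263.8 Hz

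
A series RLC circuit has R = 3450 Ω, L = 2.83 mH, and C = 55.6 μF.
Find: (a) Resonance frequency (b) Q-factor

Step 1 — Resonance condition Im(Z)=0 gives ω₀ = 1/√(LC).
Step 2 — ω₀ = 1/√(0.00283·5.56e-05) = 2521 rad/s.
Step 3 — f₀ = ω₀/(2π) = 401.2 Hz.
Step 4 — Series Q: Q = ω₀L/R = 2521·0.00283/3450 = 0.002068.

(a) f₀ = 401.2 Hz  (b) Q = 0.002068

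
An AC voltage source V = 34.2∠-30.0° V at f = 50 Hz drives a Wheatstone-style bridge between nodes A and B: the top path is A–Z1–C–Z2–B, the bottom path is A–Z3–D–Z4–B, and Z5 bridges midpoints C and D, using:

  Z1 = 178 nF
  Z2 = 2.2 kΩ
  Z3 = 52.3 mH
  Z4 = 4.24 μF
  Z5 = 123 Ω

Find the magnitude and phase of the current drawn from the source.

Step 1 — Angular frequency: ω = 2π·f = 2π·50 = 314.2 rad/s.
Step 2 — Component impedances:
  Z1: Z = 1/(jωC) = -j/(ω·C) = 0 - j1.788e+04 Ω
  Z2: Z = R = 2200 Ω
  Z3: Z = jωL = j·314.2·0.0523 = 0 + j16.43 Ω
  Z4: Z = 1/(jωC) = -j/(ω·C) = 0 - j750.7 Ω
  Z5: Z = R = 123 Ω
Step 3 — Bridge requires nodal analysis (the Z5 bridge couples midpoints C and D, so the two paths cannot be reduced to a simple series/parallel combination). Setting node B to ground and injecting 1 A at node A, the 3-node admittance system at A, C, D solves to V_A = Z_AB = 219.6 - j663.3 Ω = 698.7∠-71.7° Ω.
Step 4 — Source phasor: V = 34.2∠-30.0° V = 29.62 - j17.1 V.
Step 5 — Ohm's law: I = V / Z_total = (29.62 - j17.1) / (219.6 - j663.3) = 0.03656 + j0.03255 A.
Step 6 — Convert to polar: |I| = 0.04895 A, ∠I = 41.7°.

I = 0.04895∠41.7° A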